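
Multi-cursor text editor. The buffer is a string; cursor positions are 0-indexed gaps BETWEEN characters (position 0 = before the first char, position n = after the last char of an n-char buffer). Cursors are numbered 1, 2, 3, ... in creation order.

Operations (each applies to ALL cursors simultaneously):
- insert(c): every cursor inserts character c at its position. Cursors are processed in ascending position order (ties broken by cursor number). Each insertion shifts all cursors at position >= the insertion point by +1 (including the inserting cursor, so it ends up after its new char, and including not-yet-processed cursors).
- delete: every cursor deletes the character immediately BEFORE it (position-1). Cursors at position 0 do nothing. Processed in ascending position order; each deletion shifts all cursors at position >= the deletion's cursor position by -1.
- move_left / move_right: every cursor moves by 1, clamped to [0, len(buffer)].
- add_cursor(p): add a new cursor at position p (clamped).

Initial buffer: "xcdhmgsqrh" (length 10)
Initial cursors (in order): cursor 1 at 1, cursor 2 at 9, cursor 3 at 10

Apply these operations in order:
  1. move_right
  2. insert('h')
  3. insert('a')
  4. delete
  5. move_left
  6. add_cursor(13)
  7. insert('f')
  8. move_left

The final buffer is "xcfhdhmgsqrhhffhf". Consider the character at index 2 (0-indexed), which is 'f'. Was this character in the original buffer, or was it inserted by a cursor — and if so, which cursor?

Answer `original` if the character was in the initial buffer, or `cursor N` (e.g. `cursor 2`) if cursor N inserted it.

After op 1 (move_right): buffer="xcdhmgsqrh" (len 10), cursors c1@2 c2@10 c3@10, authorship ..........
After op 2 (insert('h')): buffer="xchdhmgsqrhhh" (len 13), cursors c1@3 c2@13 c3@13, authorship ..1........23
After op 3 (insert('a')): buffer="xchadhmgsqrhhhaa" (len 16), cursors c1@4 c2@16 c3@16, authorship ..11........2323
After op 4 (delete): buffer="xchdhmgsqrhhh" (len 13), cursors c1@3 c2@13 c3@13, authorship ..1........23
After op 5 (move_left): buffer="xchdhmgsqrhhh" (len 13), cursors c1@2 c2@12 c3@12, authorship ..1........23
After op 6 (add_cursor(13)): buffer="xchdhmgsqrhhh" (len 13), cursors c1@2 c2@12 c3@12 c4@13, authorship ..1........23
After op 7 (insert('f')): buffer="xcfhdhmgsqrhhffhf" (len 17), cursors c1@3 c2@15 c3@15 c4@17, authorship ..11........22334
After op 8 (move_left): buffer="xcfhdhmgsqrhhffhf" (len 17), cursors c1@2 c2@14 c3@14 c4@16, authorship ..11........22334
Authorship (.=original, N=cursor N): . . 1 1 . . . . . . . . 2 2 3 3 4
Index 2: author = 1

Answer: cursor 1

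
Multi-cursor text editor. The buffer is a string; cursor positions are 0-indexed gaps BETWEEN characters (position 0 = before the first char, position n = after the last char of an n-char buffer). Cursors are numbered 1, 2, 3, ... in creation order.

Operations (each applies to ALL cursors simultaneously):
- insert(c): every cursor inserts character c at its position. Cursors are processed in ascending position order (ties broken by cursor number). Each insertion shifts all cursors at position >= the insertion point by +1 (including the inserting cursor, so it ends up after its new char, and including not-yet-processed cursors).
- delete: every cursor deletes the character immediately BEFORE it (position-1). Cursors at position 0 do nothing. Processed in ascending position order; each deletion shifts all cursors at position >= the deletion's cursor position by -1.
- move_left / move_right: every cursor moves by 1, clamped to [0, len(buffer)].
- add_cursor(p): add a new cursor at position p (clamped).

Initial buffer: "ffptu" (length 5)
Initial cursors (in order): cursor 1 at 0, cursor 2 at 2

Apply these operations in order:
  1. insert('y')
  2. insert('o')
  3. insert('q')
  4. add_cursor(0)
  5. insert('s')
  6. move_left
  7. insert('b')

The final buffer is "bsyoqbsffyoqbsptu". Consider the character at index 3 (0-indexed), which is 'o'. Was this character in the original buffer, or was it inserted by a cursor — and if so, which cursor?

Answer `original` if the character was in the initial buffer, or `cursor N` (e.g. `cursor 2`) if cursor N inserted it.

Answer: cursor 1

Derivation:
After op 1 (insert('y')): buffer="yffyptu" (len 7), cursors c1@1 c2@4, authorship 1..2...
After op 2 (insert('o')): buffer="yoffyoptu" (len 9), cursors c1@2 c2@6, authorship 11..22...
After op 3 (insert('q')): buffer="yoqffyoqptu" (len 11), cursors c1@3 c2@8, authorship 111..222...
After op 4 (add_cursor(0)): buffer="yoqffyoqptu" (len 11), cursors c3@0 c1@3 c2@8, authorship 111..222...
After op 5 (insert('s')): buffer="syoqsffyoqsptu" (len 14), cursors c3@1 c1@5 c2@11, authorship 31111..2222...
After op 6 (move_left): buffer="syoqsffyoqsptu" (len 14), cursors c3@0 c1@4 c2@10, authorship 31111..2222...
After op 7 (insert('b')): buffer="bsyoqbsffyoqbsptu" (len 17), cursors c3@1 c1@6 c2@13, authorship 3311111..22222...
Authorship (.=original, N=cursor N): 3 3 1 1 1 1 1 . . 2 2 2 2 2 . . .
Index 3: author = 1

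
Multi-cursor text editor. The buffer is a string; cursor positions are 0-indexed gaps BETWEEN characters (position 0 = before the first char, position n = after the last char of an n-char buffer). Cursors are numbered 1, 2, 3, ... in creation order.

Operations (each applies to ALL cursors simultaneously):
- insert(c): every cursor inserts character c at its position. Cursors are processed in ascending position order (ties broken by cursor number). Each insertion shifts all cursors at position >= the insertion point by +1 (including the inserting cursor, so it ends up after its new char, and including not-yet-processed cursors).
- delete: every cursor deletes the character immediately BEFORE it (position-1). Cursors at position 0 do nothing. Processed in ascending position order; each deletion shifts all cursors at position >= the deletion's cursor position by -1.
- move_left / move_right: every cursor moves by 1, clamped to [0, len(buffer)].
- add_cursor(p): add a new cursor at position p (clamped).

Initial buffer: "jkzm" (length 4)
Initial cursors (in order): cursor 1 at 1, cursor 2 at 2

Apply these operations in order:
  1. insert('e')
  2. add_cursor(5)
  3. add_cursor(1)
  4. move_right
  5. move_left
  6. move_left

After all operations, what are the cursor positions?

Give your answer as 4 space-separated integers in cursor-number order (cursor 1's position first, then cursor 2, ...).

Answer: 1 3 4 0

Derivation:
After op 1 (insert('e')): buffer="jekezm" (len 6), cursors c1@2 c2@4, authorship .1.2..
After op 2 (add_cursor(5)): buffer="jekezm" (len 6), cursors c1@2 c2@4 c3@5, authorship .1.2..
After op 3 (add_cursor(1)): buffer="jekezm" (len 6), cursors c4@1 c1@2 c2@4 c3@5, authorship .1.2..
After op 4 (move_right): buffer="jekezm" (len 6), cursors c4@2 c1@3 c2@5 c3@6, authorship .1.2..
After op 5 (move_left): buffer="jekezm" (len 6), cursors c4@1 c1@2 c2@4 c3@5, authorship .1.2..
After op 6 (move_left): buffer="jekezm" (len 6), cursors c4@0 c1@1 c2@3 c3@4, authorship .1.2..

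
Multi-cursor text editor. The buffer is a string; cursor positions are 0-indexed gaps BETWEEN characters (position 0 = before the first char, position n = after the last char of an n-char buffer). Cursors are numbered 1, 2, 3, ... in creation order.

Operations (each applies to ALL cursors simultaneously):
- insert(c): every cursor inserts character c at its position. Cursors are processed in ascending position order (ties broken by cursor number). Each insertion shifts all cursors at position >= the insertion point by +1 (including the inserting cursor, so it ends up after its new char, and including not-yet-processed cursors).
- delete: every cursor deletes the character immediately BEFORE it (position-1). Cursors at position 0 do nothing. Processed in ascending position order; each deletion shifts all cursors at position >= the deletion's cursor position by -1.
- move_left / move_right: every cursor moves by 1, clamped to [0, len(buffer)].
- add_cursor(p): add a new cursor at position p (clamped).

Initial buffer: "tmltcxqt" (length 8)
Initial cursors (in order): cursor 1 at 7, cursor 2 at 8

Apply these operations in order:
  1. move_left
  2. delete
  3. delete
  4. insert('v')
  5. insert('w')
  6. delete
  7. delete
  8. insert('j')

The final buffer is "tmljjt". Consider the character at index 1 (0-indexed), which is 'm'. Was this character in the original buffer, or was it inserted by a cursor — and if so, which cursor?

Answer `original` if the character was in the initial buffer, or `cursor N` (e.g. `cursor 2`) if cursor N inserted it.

Answer: original

Derivation:
After op 1 (move_left): buffer="tmltcxqt" (len 8), cursors c1@6 c2@7, authorship ........
After op 2 (delete): buffer="tmltct" (len 6), cursors c1@5 c2@5, authorship ......
After op 3 (delete): buffer="tmlt" (len 4), cursors c1@3 c2@3, authorship ....
After op 4 (insert('v')): buffer="tmlvvt" (len 6), cursors c1@5 c2@5, authorship ...12.
After op 5 (insert('w')): buffer="tmlvvwwt" (len 8), cursors c1@7 c2@7, authorship ...1212.
After op 6 (delete): buffer="tmlvvt" (len 6), cursors c1@5 c2@5, authorship ...12.
After op 7 (delete): buffer="tmlt" (len 4), cursors c1@3 c2@3, authorship ....
After op 8 (insert('j')): buffer="tmljjt" (len 6), cursors c1@5 c2@5, authorship ...12.
Authorship (.=original, N=cursor N): . . . 1 2 .
Index 1: author = original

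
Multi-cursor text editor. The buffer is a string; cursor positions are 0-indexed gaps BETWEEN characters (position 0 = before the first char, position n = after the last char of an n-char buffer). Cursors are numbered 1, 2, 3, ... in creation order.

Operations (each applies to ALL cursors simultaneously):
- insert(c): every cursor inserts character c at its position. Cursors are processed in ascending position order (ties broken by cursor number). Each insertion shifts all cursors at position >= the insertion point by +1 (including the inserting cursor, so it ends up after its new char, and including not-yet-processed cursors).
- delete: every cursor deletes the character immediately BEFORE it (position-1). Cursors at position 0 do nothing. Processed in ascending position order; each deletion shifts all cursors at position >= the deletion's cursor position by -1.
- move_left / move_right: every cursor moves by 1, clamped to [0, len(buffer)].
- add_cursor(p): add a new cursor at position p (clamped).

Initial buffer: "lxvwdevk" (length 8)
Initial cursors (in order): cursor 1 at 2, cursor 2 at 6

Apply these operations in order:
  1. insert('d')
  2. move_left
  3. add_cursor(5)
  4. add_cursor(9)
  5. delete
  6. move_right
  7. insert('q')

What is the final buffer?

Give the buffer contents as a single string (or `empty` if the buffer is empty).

After op 1 (insert('d')): buffer="lxdvwdedvk" (len 10), cursors c1@3 c2@8, authorship ..1....2..
After op 2 (move_left): buffer="lxdvwdedvk" (len 10), cursors c1@2 c2@7, authorship ..1....2..
After op 3 (add_cursor(5)): buffer="lxdvwdedvk" (len 10), cursors c1@2 c3@5 c2@7, authorship ..1....2..
After op 4 (add_cursor(9)): buffer="lxdvwdedvk" (len 10), cursors c1@2 c3@5 c2@7 c4@9, authorship ..1....2..
After op 5 (delete): buffer="ldvddk" (len 6), cursors c1@1 c3@3 c2@4 c4@5, authorship .1..2.
After op 6 (move_right): buffer="ldvddk" (len 6), cursors c1@2 c3@4 c2@5 c4@6, authorship .1..2.
After op 7 (insert('q')): buffer="ldqvdqdqkq" (len 10), cursors c1@3 c3@6 c2@8 c4@10, authorship .11..322.4

Answer: ldqvdqdqkq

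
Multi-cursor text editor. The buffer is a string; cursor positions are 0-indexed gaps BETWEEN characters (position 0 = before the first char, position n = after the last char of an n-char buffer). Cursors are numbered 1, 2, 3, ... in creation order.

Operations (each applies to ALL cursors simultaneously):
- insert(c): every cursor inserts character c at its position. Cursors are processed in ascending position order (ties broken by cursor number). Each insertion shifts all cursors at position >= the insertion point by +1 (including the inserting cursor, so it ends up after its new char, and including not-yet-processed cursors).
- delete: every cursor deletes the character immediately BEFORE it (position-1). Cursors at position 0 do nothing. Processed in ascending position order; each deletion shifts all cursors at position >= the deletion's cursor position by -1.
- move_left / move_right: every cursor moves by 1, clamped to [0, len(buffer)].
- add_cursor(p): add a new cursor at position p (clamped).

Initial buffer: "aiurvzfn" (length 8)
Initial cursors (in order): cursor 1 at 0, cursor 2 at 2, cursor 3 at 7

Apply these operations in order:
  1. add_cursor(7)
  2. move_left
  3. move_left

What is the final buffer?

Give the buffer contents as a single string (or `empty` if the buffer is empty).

After op 1 (add_cursor(7)): buffer="aiurvzfn" (len 8), cursors c1@0 c2@2 c3@7 c4@7, authorship ........
After op 2 (move_left): buffer="aiurvzfn" (len 8), cursors c1@0 c2@1 c3@6 c4@6, authorship ........
After op 3 (move_left): buffer="aiurvzfn" (len 8), cursors c1@0 c2@0 c3@5 c4@5, authorship ........

Answer: aiurvzfn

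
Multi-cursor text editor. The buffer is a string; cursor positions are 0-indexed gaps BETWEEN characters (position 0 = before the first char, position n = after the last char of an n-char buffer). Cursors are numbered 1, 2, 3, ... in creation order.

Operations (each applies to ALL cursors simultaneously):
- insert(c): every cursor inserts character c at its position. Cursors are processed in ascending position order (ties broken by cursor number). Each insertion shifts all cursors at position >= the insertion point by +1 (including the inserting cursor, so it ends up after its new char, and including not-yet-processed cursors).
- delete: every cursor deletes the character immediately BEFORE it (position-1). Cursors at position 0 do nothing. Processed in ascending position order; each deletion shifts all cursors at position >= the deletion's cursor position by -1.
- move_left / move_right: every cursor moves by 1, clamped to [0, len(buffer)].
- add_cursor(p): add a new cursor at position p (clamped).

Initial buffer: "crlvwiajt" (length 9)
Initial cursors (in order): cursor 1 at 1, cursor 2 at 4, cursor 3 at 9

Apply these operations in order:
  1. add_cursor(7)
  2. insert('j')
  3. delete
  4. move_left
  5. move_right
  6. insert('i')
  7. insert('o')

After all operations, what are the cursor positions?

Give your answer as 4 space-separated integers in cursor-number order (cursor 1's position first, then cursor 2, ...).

Answer: 3 8 17 13

Derivation:
After op 1 (add_cursor(7)): buffer="crlvwiajt" (len 9), cursors c1@1 c2@4 c4@7 c3@9, authorship .........
After op 2 (insert('j')): buffer="cjrlvjwiajjtj" (len 13), cursors c1@2 c2@6 c4@10 c3@13, authorship .1...2...4..3
After op 3 (delete): buffer="crlvwiajt" (len 9), cursors c1@1 c2@4 c4@7 c3@9, authorship .........
After op 4 (move_left): buffer="crlvwiajt" (len 9), cursors c1@0 c2@3 c4@6 c3@8, authorship .........
After op 5 (move_right): buffer="crlvwiajt" (len 9), cursors c1@1 c2@4 c4@7 c3@9, authorship .........
After op 6 (insert('i')): buffer="cirlviwiaijti" (len 13), cursors c1@2 c2@6 c4@10 c3@13, authorship .1...2...4..3
After op 7 (insert('o')): buffer="ciorlviowiaiojtio" (len 17), cursors c1@3 c2@8 c4@13 c3@17, authorship .11...22...44..33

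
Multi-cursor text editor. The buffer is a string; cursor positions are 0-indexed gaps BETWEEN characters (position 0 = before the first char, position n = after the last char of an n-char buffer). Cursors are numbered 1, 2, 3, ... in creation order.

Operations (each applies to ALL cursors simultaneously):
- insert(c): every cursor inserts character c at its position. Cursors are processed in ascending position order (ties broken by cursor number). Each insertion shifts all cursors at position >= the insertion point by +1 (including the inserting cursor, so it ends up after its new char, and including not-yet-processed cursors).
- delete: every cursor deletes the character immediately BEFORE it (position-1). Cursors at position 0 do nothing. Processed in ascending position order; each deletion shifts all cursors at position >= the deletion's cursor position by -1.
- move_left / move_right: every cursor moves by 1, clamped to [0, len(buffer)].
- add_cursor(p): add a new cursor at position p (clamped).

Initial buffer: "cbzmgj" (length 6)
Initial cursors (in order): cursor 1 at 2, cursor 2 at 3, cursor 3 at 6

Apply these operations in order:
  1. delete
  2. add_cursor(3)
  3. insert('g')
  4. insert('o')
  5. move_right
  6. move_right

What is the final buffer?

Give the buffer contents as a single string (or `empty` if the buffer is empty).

Answer: cggoomgggoo

Derivation:
After op 1 (delete): buffer="cmg" (len 3), cursors c1@1 c2@1 c3@3, authorship ...
After op 2 (add_cursor(3)): buffer="cmg" (len 3), cursors c1@1 c2@1 c3@3 c4@3, authorship ...
After op 3 (insert('g')): buffer="cggmggg" (len 7), cursors c1@3 c2@3 c3@7 c4@7, authorship .12..34
After op 4 (insert('o')): buffer="cggoomgggoo" (len 11), cursors c1@5 c2@5 c3@11 c4@11, authorship .1212..3434
After op 5 (move_right): buffer="cggoomgggoo" (len 11), cursors c1@6 c2@6 c3@11 c4@11, authorship .1212..3434
After op 6 (move_right): buffer="cggoomgggoo" (len 11), cursors c1@7 c2@7 c3@11 c4@11, authorship .1212..3434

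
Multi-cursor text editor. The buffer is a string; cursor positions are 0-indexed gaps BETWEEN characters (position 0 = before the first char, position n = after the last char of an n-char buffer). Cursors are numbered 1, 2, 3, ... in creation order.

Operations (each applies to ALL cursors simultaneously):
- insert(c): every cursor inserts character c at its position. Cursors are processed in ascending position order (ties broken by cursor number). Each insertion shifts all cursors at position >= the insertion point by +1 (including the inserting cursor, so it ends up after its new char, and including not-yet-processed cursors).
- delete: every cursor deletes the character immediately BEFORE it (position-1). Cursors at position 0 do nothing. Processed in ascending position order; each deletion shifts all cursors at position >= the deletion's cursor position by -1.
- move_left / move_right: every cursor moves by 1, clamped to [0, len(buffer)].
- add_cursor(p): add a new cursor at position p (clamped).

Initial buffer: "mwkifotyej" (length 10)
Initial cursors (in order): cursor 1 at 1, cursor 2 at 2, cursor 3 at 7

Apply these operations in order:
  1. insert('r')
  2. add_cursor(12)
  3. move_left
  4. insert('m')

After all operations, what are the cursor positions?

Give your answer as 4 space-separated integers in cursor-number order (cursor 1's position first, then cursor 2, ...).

After op 1 (insert('r')): buffer="mrwrkifotryej" (len 13), cursors c1@2 c2@4 c3@10, authorship .1.2.....3...
After op 2 (add_cursor(12)): buffer="mrwrkifotryej" (len 13), cursors c1@2 c2@4 c3@10 c4@12, authorship .1.2.....3...
After op 3 (move_left): buffer="mrwrkifotryej" (len 13), cursors c1@1 c2@3 c3@9 c4@11, authorship .1.2.....3...
After op 4 (insert('m')): buffer="mmrwmrkifotmrymej" (len 17), cursors c1@2 c2@5 c3@12 c4@15, authorship .11.22.....33.4..

Answer: 2 5 12 15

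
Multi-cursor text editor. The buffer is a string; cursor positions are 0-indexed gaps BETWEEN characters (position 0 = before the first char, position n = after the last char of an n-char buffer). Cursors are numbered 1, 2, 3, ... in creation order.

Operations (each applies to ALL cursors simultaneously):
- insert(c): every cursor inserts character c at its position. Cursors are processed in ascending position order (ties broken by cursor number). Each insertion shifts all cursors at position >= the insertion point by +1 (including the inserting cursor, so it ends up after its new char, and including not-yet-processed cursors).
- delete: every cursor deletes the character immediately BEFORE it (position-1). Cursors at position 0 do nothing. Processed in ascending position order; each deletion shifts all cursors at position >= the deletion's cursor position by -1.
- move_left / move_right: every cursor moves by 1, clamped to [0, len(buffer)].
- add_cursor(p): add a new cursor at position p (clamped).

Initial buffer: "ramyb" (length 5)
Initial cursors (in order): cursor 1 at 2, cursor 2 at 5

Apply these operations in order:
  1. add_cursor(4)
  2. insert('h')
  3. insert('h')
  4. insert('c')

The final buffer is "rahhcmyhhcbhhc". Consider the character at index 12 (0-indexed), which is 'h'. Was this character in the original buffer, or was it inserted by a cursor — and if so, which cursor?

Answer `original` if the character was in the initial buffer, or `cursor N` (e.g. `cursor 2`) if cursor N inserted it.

After op 1 (add_cursor(4)): buffer="ramyb" (len 5), cursors c1@2 c3@4 c2@5, authorship .....
After op 2 (insert('h')): buffer="rahmyhbh" (len 8), cursors c1@3 c3@6 c2@8, authorship ..1..3.2
After op 3 (insert('h')): buffer="rahhmyhhbhh" (len 11), cursors c1@4 c3@8 c2@11, authorship ..11..33.22
After op 4 (insert('c')): buffer="rahhcmyhhcbhhc" (len 14), cursors c1@5 c3@10 c2@14, authorship ..111..333.222
Authorship (.=original, N=cursor N): . . 1 1 1 . . 3 3 3 . 2 2 2
Index 12: author = 2

Answer: cursor 2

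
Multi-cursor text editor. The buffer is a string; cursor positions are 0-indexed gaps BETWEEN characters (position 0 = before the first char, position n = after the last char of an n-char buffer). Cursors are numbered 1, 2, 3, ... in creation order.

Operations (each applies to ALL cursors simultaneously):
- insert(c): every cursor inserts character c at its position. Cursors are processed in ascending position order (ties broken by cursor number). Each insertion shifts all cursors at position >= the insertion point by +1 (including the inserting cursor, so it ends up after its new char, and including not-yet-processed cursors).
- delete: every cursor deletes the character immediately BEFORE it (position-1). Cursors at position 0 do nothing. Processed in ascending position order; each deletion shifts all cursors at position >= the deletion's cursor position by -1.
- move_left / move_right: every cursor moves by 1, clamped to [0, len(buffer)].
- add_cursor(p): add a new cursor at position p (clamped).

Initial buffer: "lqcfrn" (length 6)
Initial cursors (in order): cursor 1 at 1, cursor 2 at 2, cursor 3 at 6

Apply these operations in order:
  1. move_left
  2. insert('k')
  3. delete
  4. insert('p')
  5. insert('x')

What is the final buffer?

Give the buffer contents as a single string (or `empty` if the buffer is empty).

After op 1 (move_left): buffer="lqcfrn" (len 6), cursors c1@0 c2@1 c3@5, authorship ......
After op 2 (insert('k')): buffer="klkqcfrkn" (len 9), cursors c1@1 c2@3 c3@8, authorship 1.2....3.
After op 3 (delete): buffer="lqcfrn" (len 6), cursors c1@0 c2@1 c3@5, authorship ......
After op 4 (insert('p')): buffer="plpqcfrpn" (len 9), cursors c1@1 c2@3 c3@8, authorship 1.2....3.
After op 5 (insert('x')): buffer="pxlpxqcfrpxn" (len 12), cursors c1@2 c2@5 c3@11, authorship 11.22....33.

Answer: pxlpxqcfrpxn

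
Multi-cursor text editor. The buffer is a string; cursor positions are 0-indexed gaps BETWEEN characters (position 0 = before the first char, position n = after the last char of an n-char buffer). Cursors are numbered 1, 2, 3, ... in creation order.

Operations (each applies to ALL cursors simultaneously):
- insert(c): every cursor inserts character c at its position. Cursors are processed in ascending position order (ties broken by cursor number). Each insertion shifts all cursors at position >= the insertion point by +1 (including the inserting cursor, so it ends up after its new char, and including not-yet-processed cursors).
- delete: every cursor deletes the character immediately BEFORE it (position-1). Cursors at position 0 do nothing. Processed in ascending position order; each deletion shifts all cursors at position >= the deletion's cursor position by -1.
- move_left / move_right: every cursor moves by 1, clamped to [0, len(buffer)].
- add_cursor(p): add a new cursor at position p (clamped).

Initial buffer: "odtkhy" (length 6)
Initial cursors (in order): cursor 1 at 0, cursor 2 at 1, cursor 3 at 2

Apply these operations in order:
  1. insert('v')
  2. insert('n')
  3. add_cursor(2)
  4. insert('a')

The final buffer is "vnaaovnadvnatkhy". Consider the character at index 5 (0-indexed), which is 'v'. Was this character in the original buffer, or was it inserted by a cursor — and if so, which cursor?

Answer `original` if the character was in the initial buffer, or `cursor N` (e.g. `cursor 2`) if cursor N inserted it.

After op 1 (insert('v')): buffer="vovdvtkhy" (len 9), cursors c1@1 c2@3 c3@5, authorship 1.2.3....
After op 2 (insert('n')): buffer="vnovndvntkhy" (len 12), cursors c1@2 c2@5 c3@8, authorship 11.22.33....
After op 3 (add_cursor(2)): buffer="vnovndvntkhy" (len 12), cursors c1@2 c4@2 c2@5 c3@8, authorship 11.22.33....
After op 4 (insert('a')): buffer="vnaaovnadvnatkhy" (len 16), cursors c1@4 c4@4 c2@8 c3@12, authorship 1114.222.333....
Authorship (.=original, N=cursor N): 1 1 1 4 . 2 2 2 . 3 3 3 . . . .
Index 5: author = 2

Answer: cursor 2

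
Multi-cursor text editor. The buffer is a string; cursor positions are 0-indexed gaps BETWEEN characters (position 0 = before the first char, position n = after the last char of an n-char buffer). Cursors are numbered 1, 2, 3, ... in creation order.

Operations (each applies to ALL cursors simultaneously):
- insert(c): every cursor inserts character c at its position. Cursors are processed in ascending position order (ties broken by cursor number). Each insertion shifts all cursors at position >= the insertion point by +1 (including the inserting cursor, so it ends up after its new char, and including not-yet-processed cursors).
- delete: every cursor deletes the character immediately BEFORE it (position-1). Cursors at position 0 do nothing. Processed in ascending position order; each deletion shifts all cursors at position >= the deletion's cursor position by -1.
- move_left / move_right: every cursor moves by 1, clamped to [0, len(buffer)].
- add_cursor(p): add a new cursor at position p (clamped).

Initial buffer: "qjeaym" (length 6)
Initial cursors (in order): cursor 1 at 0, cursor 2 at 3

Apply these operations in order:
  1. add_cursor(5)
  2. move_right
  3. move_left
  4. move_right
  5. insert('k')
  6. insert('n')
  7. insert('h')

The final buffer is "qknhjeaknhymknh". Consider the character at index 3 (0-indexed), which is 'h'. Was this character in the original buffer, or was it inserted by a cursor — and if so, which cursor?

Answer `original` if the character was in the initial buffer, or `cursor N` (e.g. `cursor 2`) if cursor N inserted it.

Answer: cursor 1

Derivation:
After op 1 (add_cursor(5)): buffer="qjeaym" (len 6), cursors c1@0 c2@3 c3@5, authorship ......
After op 2 (move_right): buffer="qjeaym" (len 6), cursors c1@1 c2@4 c3@6, authorship ......
After op 3 (move_left): buffer="qjeaym" (len 6), cursors c1@0 c2@3 c3@5, authorship ......
After op 4 (move_right): buffer="qjeaym" (len 6), cursors c1@1 c2@4 c3@6, authorship ......
After op 5 (insert('k')): buffer="qkjeakymk" (len 9), cursors c1@2 c2@6 c3@9, authorship .1...2..3
After op 6 (insert('n')): buffer="qknjeaknymkn" (len 12), cursors c1@3 c2@8 c3@12, authorship .11...22..33
After op 7 (insert('h')): buffer="qknhjeaknhymknh" (len 15), cursors c1@4 c2@10 c3@15, authorship .111...222..333
Authorship (.=original, N=cursor N): . 1 1 1 . . . 2 2 2 . . 3 3 3
Index 3: author = 1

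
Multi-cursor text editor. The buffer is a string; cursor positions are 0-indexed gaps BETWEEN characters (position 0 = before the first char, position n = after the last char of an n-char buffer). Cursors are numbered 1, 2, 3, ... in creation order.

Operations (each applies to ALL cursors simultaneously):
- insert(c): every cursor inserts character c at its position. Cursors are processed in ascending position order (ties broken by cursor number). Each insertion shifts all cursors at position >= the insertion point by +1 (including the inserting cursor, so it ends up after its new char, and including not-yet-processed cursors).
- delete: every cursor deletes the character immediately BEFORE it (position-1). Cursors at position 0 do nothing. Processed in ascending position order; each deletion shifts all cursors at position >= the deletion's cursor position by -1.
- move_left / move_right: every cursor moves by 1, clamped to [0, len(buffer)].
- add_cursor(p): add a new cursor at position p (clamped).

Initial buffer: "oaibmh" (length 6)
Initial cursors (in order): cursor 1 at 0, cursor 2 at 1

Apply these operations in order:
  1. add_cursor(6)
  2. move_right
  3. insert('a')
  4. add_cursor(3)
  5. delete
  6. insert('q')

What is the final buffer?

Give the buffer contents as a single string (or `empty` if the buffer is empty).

Answer: oqqqibmhq

Derivation:
After op 1 (add_cursor(6)): buffer="oaibmh" (len 6), cursors c1@0 c2@1 c3@6, authorship ......
After op 2 (move_right): buffer="oaibmh" (len 6), cursors c1@1 c2@2 c3@6, authorship ......
After op 3 (insert('a')): buffer="oaaaibmha" (len 9), cursors c1@2 c2@4 c3@9, authorship .1.2....3
After op 4 (add_cursor(3)): buffer="oaaaibmha" (len 9), cursors c1@2 c4@3 c2@4 c3@9, authorship .1.2....3
After op 5 (delete): buffer="oibmh" (len 5), cursors c1@1 c2@1 c4@1 c3@5, authorship .....
After op 6 (insert('q')): buffer="oqqqibmhq" (len 9), cursors c1@4 c2@4 c4@4 c3@9, authorship .124....3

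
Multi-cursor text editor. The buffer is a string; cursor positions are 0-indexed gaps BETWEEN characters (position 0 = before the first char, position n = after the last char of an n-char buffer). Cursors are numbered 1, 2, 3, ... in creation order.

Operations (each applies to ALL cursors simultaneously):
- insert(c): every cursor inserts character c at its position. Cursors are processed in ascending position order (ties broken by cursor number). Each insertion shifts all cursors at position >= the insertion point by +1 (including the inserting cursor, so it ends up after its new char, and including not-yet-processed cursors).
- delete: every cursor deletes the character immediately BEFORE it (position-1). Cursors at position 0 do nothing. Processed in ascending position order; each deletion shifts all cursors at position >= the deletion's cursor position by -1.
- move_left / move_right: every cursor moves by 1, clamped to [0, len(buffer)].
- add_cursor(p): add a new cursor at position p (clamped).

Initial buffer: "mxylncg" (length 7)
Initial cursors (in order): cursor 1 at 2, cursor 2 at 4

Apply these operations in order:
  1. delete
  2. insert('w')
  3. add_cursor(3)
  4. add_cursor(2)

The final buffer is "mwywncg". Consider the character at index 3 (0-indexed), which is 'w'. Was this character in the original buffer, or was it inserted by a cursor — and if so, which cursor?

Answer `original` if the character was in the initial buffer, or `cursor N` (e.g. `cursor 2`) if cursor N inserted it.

After op 1 (delete): buffer="myncg" (len 5), cursors c1@1 c2@2, authorship .....
After op 2 (insert('w')): buffer="mwywncg" (len 7), cursors c1@2 c2@4, authorship .1.2...
After op 3 (add_cursor(3)): buffer="mwywncg" (len 7), cursors c1@2 c3@3 c2@4, authorship .1.2...
After op 4 (add_cursor(2)): buffer="mwywncg" (len 7), cursors c1@2 c4@2 c3@3 c2@4, authorship .1.2...
Authorship (.=original, N=cursor N): . 1 . 2 . . .
Index 3: author = 2

Answer: cursor 2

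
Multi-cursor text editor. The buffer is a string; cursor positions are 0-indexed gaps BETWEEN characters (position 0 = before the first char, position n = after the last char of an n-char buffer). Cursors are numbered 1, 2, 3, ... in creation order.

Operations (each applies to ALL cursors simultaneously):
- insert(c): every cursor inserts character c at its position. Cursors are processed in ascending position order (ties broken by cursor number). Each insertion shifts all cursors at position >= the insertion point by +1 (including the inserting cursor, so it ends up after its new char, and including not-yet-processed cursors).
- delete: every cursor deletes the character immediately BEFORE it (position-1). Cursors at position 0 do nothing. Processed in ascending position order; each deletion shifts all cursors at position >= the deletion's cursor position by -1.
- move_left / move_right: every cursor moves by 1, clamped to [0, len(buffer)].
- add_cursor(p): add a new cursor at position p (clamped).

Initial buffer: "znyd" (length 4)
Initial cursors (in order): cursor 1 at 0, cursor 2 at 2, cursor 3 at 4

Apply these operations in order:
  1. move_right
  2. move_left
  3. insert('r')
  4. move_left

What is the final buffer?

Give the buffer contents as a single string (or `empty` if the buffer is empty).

Answer: rznryrd

Derivation:
After op 1 (move_right): buffer="znyd" (len 4), cursors c1@1 c2@3 c3@4, authorship ....
After op 2 (move_left): buffer="znyd" (len 4), cursors c1@0 c2@2 c3@3, authorship ....
After op 3 (insert('r')): buffer="rznryrd" (len 7), cursors c1@1 c2@4 c3@6, authorship 1..2.3.
After op 4 (move_left): buffer="rznryrd" (len 7), cursors c1@0 c2@3 c3@5, authorship 1..2.3.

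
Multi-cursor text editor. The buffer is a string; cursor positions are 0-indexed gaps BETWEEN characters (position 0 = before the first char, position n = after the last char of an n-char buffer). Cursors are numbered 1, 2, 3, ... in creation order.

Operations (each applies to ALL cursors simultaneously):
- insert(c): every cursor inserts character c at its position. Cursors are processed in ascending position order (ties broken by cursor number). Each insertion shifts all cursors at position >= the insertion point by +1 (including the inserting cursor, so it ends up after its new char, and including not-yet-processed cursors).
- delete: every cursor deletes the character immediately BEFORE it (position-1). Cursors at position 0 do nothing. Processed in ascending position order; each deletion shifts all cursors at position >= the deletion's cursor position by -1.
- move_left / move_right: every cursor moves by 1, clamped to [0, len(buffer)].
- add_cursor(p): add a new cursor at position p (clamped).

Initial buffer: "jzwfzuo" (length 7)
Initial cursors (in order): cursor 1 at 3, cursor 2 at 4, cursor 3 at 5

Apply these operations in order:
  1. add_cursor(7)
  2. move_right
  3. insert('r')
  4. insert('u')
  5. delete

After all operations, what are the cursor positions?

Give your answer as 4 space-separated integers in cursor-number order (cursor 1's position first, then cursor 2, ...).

After op 1 (add_cursor(7)): buffer="jzwfzuo" (len 7), cursors c1@3 c2@4 c3@5 c4@7, authorship .......
After op 2 (move_right): buffer="jzwfzuo" (len 7), cursors c1@4 c2@5 c3@6 c4@7, authorship .......
After op 3 (insert('r')): buffer="jzwfrzruror" (len 11), cursors c1@5 c2@7 c3@9 c4@11, authorship ....1.2.3.4
After op 4 (insert('u')): buffer="jzwfruzruuruoru" (len 15), cursors c1@6 c2@9 c3@12 c4@15, authorship ....11.22.33.44
After op 5 (delete): buffer="jzwfrzruror" (len 11), cursors c1@5 c2@7 c3@9 c4@11, authorship ....1.2.3.4

Answer: 5 7 9 11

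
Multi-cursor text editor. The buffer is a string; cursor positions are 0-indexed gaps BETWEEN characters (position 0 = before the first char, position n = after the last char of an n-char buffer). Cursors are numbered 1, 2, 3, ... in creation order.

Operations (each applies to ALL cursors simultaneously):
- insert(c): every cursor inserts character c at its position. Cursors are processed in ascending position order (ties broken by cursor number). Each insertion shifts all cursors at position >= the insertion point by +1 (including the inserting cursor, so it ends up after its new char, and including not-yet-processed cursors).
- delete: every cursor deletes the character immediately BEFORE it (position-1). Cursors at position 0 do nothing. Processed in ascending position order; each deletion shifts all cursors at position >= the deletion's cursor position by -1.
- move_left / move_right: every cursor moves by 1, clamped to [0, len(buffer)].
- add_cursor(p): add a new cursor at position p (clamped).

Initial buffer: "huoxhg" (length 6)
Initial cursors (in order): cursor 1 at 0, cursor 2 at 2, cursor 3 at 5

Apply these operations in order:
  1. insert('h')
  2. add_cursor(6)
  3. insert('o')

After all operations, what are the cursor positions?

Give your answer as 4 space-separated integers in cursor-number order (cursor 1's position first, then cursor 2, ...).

After op 1 (insert('h')): buffer="hhuhoxhhg" (len 9), cursors c1@1 c2@4 c3@8, authorship 1..2...3.
After op 2 (add_cursor(6)): buffer="hhuhoxhhg" (len 9), cursors c1@1 c2@4 c4@6 c3@8, authorship 1..2...3.
After op 3 (insert('o')): buffer="hohuhooxohhog" (len 13), cursors c1@2 c2@6 c4@9 c3@12, authorship 11..22..4.33.

Answer: 2 6 12 9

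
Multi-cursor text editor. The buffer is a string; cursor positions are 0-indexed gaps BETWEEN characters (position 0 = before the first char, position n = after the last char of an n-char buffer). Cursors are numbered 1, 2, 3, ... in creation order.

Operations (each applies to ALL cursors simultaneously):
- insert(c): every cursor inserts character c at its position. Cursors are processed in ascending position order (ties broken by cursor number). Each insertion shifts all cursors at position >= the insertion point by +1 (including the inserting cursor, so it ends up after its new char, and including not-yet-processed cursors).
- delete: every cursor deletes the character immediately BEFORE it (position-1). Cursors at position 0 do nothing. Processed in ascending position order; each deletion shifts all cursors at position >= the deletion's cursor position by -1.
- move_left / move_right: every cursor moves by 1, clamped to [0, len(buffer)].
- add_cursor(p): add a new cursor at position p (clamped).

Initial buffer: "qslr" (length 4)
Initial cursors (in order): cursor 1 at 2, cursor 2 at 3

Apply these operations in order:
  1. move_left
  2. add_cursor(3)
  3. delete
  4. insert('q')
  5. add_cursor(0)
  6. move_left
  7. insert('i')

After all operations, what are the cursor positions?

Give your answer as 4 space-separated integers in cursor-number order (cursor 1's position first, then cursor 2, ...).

Answer: 6 6 6 1

Derivation:
After op 1 (move_left): buffer="qslr" (len 4), cursors c1@1 c2@2, authorship ....
After op 2 (add_cursor(3)): buffer="qslr" (len 4), cursors c1@1 c2@2 c3@3, authorship ....
After op 3 (delete): buffer="r" (len 1), cursors c1@0 c2@0 c3@0, authorship .
After op 4 (insert('q')): buffer="qqqr" (len 4), cursors c1@3 c2@3 c3@3, authorship 123.
After op 5 (add_cursor(0)): buffer="qqqr" (len 4), cursors c4@0 c1@3 c2@3 c3@3, authorship 123.
After op 6 (move_left): buffer="qqqr" (len 4), cursors c4@0 c1@2 c2@2 c3@2, authorship 123.
After op 7 (insert('i')): buffer="iqqiiiqr" (len 8), cursors c4@1 c1@6 c2@6 c3@6, authorship 4121233.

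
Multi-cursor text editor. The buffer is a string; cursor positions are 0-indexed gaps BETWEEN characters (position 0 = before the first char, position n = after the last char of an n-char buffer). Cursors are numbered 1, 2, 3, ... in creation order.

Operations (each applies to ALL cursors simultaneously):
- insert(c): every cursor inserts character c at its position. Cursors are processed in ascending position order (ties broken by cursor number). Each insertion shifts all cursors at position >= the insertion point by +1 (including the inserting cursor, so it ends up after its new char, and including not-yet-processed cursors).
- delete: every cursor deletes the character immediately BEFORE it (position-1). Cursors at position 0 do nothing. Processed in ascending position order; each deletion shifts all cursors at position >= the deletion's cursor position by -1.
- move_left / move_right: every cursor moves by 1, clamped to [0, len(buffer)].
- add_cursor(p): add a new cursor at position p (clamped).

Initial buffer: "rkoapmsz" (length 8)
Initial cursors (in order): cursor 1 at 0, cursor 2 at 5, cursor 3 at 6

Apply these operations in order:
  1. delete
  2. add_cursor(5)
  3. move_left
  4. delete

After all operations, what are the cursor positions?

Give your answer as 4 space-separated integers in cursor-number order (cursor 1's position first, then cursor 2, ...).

Answer: 0 1 1 1

Derivation:
After op 1 (delete): buffer="rkoasz" (len 6), cursors c1@0 c2@4 c3@4, authorship ......
After op 2 (add_cursor(5)): buffer="rkoasz" (len 6), cursors c1@0 c2@4 c3@4 c4@5, authorship ......
After op 3 (move_left): buffer="rkoasz" (len 6), cursors c1@0 c2@3 c3@3 c4@4, authorship ......
After op 4 (delete): buffer="rsz" (len 3), cursors c1@0 c2@1 c3@1 c4@1, authorship ...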